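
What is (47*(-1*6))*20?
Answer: -5640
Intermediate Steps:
(47*(-1*6))*20 = (47*(-6))*20 = -282*20 = -5640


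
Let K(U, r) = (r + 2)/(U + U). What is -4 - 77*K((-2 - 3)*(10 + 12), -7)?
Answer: -23/4 ≈ -5.7500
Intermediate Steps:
K(U, r) = (2 + r)/(2*U) (K(U, r) = (2 + r)/((2*U)) = (2 + r)*(1/(2*U)) = (2 + r)/(2*U))
-4 - 77*K((-2 - 3)*(10 + 12), -7) = -4 - 77*(2 - 7)/(2*((-2 - 3)*(10 + 12))) = -4 - 77*(-5)/(2*((-5*22))) = -4 - 77*(-5)/(2*(-110)) = -4 - 77*(-1)*(-5)/(2*110) = -4 - 77*1/44 = -4 - 7/4 = -23/4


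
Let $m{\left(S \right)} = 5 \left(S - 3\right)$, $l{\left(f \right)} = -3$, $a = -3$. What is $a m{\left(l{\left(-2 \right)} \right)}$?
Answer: $90$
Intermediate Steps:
$m{\left(S \right)} = -15 + 5 S$ ($m{\left(S \right)} = 5 \left(S - 3\right) = 5 \left(-3 + S\right) = -15 + 5 S$)
$a m{\left(l{\left(-2 \right)} \right)} = - 3 \left(-15 + 5 \left(-3\right)\right) = - 3 \left(-15 - 15\right) = \left(-3\right) \left(-30\right) = 90$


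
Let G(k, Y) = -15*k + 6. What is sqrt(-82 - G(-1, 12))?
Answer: I*sqrt(103) ≈ 10.149*I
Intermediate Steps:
G(k, Y) = 6 - 15*k
sqrt(-82 - G(-1, 12)) = sqrt(-82 - (6 - 15*(-1))) = sqrt(-82 - (6 + 15)) = sqrt(-82 - 1*21) = sqrt(-82 - 21) = sqrt(-103) = I*sqrt(103)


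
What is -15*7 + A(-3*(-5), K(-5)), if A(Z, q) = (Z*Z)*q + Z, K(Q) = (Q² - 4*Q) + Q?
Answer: 8910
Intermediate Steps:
K(Q) = Q² - 3*Q
A(Z, q) = Z + q*Z² (A(Z, q) = Z²*q + Z = q*Z² + Z = Z + q*Z²)
-15*7 + A(-3*(-5), K(-5)) = -15*7 + (-3*(-5))*(1 + (-3*(-5))*(-5*(-3 - 5))) = -105 + 15*(1 + 15*(-5*(-8))) = -105 + 15*(1 + 15*40) = -105 + 15*(1 + 600) = -105 + 15*601 = -105 + 9015 = 8910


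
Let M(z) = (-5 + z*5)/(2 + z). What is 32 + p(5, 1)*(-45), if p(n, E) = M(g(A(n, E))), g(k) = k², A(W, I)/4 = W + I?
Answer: -110879/578 ≈ -191.83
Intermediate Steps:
A(W, I) = 4*I + 4*W (A(W, I) = 4*(W + I) = 4*(I + W) = 4*I + 4*W)
M(z) = (-5 + 5*z)/(2 + z)
p(n, E) = 5*(-1 + (4*E + 4*n)²)/(2 + (4*E + 4*n)²)
32 + p(5, 1)*(-45) = 32 + (5*(-1 + 16*(1 + 5)²)/(2*(1 + 8*(1 + 5)²)))*(-45) = 32 + (5*(-1 + 16*6²)/(2*(1 + 8*6²)))*(-45) = 32 + (5*(-1 + 16*36)/(2*(1 + 8*36)))*(-45) = 32 + (5*(-1 + 576)/(2*(1 + 288)))*(-45) = 32 + ((5/2)*575/289)*(-45) = 32 + ((5/2)*(1/289)*575)*(-45) = 32 + (2875/578)*(-45) = 32 - 129375/578 = -110879/578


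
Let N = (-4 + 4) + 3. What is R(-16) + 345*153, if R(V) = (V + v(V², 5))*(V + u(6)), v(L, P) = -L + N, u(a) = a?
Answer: 55475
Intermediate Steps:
N = 3 (N = 0 + 3 = 3)
v(L, P) = 3 - L (v(L, P) = -L + 3 = 3 - L)
R(V) = (6 + V)*(3 + V - V²) (R(V) = (V + (3 - V²))*(V + 6) = (3 + V - V²)*(6 + V) = (6 + V)*(3 + V - V²))
R(-16) + 345*153 = (18 - 1*(-16)³ - 5*(-16)² + 9*(-16)) + 345*153 = (18 - 1*(-4096) - 5*256 - 144) + 52785 = (18 + 4096 - 1280 - 144) + 52785 = 2690 + 52785 = 55475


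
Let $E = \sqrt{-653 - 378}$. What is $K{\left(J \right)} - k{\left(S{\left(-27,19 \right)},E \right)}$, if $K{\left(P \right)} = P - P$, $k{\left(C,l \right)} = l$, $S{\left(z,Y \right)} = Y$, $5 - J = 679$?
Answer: $- i \sqrt{1031} \approx - 32.109 i$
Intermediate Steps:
$J = -674$ ($J = 5 - 679 = -674$)
$E = i \sqrt{1031}$ ($E = \sqrt{-1031} = i \sqrt{1031} \approx 32.109 i$)
$K{\left(P \right)} = 0$
$K{\left(J \right)} - k{\left(S{\left(-27,19 \right)},E \right)} = 0 - i \sqrt{1031} = - i \sqrt{1031}$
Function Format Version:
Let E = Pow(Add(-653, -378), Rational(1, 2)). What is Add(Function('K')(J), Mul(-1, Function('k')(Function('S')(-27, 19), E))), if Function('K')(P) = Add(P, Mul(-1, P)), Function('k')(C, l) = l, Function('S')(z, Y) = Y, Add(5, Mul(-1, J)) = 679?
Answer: Mul(-1, I, Pow(1031, Rational(1, 2))) ≈ Mul(-32.109, I)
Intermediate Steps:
J = -674 (J = Add(5, Mul(-1, 679)) = Add(5, -679) = -674)
E = Mul(I, Pow(1031, Rational(1, 2))) (E = Pow(-1031, Rational(1, 2)) = Mul(I, Pow(1031, Rational(1, 2))) ≈ Mul(32.109, I))
Function('K')(P) = 0
Add(Function('K')(J), Mul(-1, Function('k')(Function('S')(-27, 19), E))) = Add(0, Mul(-1, Mul(I, Pow(1031, Rational(1, 2))))) = Add(0, Mul(-1, I, Pow(1031, Rational(1, 2)))) = Mul(-1, I, Pow(1031, Rational(1, 2)))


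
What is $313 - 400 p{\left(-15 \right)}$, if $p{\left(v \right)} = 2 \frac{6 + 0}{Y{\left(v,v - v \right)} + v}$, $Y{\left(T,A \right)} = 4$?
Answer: $\frac{8243}{11} \approx 749.36$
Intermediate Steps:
$p{\left(v \right)} = \frac{12}{4 + v}$ ($p{\left(v \right)} = 2 \frac{6 + 0}{4 + v} = 2 \frac{6}{4 + v} = \frac{12}{4 + v}$)
$313 - 400 p{\left(-15 \right)} = 313 - 400 \frac{12}{4 - 15} = 313 - 400 \frac{12}{-11} = 313 - 400 \cdot 12 \left(- \frac{1}{11}\right) = 313 - - \frac{4800}{11} = 313 + \frac{4800}{11} = \frac{8243}{11}$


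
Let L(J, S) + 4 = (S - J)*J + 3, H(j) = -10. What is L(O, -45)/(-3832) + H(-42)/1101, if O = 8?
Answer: 429605/4219032 ≈ 0.10183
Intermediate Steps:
L(J, S) = -1 + J*(S - J) (L(J, S) = -4 + ((S - J)*J + 3) = -4 + (J*(S - J) + 3) = -4 + (3 + J*(S - J)) = -1 + J*(S - J))
L(O, -45)/(-3832) + H(-42)/1101 = (-1 - 1*8² + 8*(-45))/(-3832) - 10/1101 = (-1 - 1*64 - 360)*(-1/3832) - 10*1/1101 = (-1 - 64 - 360)*(-1/3832) - 10/1101 = -425*(-1/3832) - 10/1101 = 425/3832 - 10/1101 = 429605/4219032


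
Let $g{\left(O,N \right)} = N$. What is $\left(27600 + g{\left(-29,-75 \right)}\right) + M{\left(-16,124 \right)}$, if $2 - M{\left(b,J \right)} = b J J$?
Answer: $273543$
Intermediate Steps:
$M{\left(b,J \right)} = 2 - b J^{2}$ ($M{\left(b,J \right)} = 2 - b J J = 2 - J b J = 2 - b J^{2}$)
$\left(27600 + g{\left(-29,-75 \right)}\right) + M{\left(-16,124 \right)} = \left(27600 - 75\right) - \left(-2 - 16 \cdot 124^{2}\right) = 27525 - \left(-2 - 246016\right) = 27525 + \left(2 + 246016\right) = 27525 + 246018 = 273543$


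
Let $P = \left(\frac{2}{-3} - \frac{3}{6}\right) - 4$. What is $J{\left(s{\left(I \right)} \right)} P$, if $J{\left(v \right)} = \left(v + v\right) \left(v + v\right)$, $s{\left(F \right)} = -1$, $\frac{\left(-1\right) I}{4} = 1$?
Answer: $- \frac{62}{3} \approx -20.667$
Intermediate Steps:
$I = -4$ ($I = \left(-4\right) 1 = -4$)
$P = - \frac{31}{6}$ ($P = \left(2 \left(- \frac{1}{3}\right) - \frac{1}{2}\right) - 4 = \left(- \frac{2}{3} - \frac{1}{2}\right) - 4 = - \frac{7}{6} - 4 = - \frac{31}{6} \approx -5.1667$)
$J{\left(v \right)} = 4 v^{2}$ ($J{\left(v \right)} = 2 v 2 v = 4 v^{2}$)
$J{\left(s{\left(I \right)} \right)} P = 4 \left(-1\right)^{2} \left(- \frac{31}{6}\right) = 4 \cdot 1 \left(- \frac{31}{6}\right) = 4 \left(- \frac{31}{6}\right) = - \frac{62}{3}$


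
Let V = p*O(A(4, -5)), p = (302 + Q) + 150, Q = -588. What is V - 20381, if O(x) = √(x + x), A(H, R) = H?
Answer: -20381 - 272*√2 ≈ -20766.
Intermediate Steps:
O(x) = √2*√x (O(x) = √(2*x) = √2*√x)
p = -136 (p = (302 - 588) + 150 = -286 + 150 = -136)
V = -272*√2 (V = -136*√2*√4 = -136*√2*2 = -272*√2 ≈ -384.67)
V - 20381 = -272*√2 - 20381 = -20381 - 272*√2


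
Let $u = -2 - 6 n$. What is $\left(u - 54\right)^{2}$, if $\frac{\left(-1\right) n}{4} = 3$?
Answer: $256$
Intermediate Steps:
$n = -12$ ($n = \left(-4\right) 3 = -12$)
$u = 70$ ($u = -2 - -72 = -2 + 72 = 70$)
$\left(u - 54\right)^{2} = \left(70 - 54\right)^{2} = 16^{2} = 256$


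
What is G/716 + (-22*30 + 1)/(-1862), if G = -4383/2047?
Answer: 478851761/1364522012 ≈ 0.35093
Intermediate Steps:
G = -4383/2047 (G = -4383*1/2047 = -4383/2047 ≈ -2.1412)
G/716 + (-22*30 + 1)/(-1862) = -4383/2047/716 + (-22*30 + 1)/(-1862) = -4383/2047*1/716 + (-660 + 1)*(-1/1862) = -4383/1465652 - 659*(-1/1862) = -4383/1465652 + 659/1862 = 478851761/1364522012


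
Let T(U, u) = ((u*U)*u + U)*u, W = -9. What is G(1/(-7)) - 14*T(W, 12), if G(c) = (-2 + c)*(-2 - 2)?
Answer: 1534740/7 ≈ 2.1925e+5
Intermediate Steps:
T(U, u) = u*(U + U*u²) (T(U, u) = ((U*u)*u + U)*u = (U*u² + U)*u = (U + U*u²)*u = u*(U + U*u²))
G(c) = 8 - 4*c (G(c) = (-2 + c)*(-4) = 8 - 4*c)
G(1/(-7)) - 14*T(W, 12) = (8 - 4/(-7)) - (-126)*12*(1 + 12²) = (8 - 4*(-⅐)) - (-126)*12*(1 + 144) = (8 + 4/7) - (-126)*12*145 = 60/7 - 14*(-15660) = 60/7 + 219240 = 1534740/7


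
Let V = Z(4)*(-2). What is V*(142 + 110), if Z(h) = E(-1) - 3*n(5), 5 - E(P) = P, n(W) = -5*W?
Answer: -40824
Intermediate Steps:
E(P) = 5 - P
Z(h) = 81 (Z(h) = (5 - 1*(-1)) - (-15)*5 = (5 + 1) - 3*(-25) = 6 + 75 = 81)
V = -162 (V = 81*(-2) = -162)
V*(142 + 110) = -162*(142 + 110) = -162*252 = -40824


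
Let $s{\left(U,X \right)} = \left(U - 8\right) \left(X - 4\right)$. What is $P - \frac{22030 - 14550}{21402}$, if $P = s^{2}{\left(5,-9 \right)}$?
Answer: $\frac{16272481}{10701} \approx 1520.7$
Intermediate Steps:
$s{\left(U,X \right)} = \left(-8 + U\right) \left(-4 + X\right)$
$P = 1521$ ($P = \left(32 - -72 - 20 + 5 \left(-9\right)\right)^{2} = \left(32 + 72 - 20 - 45\right)^{2} = 39^{2} = 1521$)
$P - \frac{22030 - 14550}{21402} = 1521 - \frac{22030 - 14550}{21402} = 1521 - 7480 \cdot \frac{1}{21402} = 1521 - \frac{3740}{10701} = \frac{16272481}{10701}$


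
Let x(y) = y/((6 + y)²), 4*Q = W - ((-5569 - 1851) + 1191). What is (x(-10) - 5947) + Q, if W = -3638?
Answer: -42399/8 ≈ -5299.9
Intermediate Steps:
Q = 2591/4 (Q = (-3638 - ((-5569 - 1851) + 1191))/4 = (-3638 - (-7420 + 1191))/4 = (-3638 - 1*(-6229))/4 = (-3638 + 6229)/4 = (¼)*2591 = 2591/4 ≈ 647.75)
x(y) = y/(6 + y)²
(x(-10) - 5947) + Q = (-10/(6 - 10)² - 5947) + 2591/4 = (-10/(-4)² - 5947) + 2591/4 = (-10*1/16 - 5947) + 2591/4 = (-5/8 - 5947) + 2591/4 = -47581/8 + 2591/4 = -42399/8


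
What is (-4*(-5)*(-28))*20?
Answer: -11200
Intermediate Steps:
(-4*(-5)*(-28))*20 = (20*(-28))*20 = -560*20 = -11200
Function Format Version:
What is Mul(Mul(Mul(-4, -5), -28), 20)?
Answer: -11200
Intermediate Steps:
Mul(Mul(Mul(-4, -5), -28), 20) = Mul(Mul(20, -28), 20) = Mul(-560, 20) = -11200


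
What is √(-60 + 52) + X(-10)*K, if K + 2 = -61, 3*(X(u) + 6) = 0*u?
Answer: 378 + 2*I*√2 ≈ 378.0 + 2.8284*I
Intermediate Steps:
X(u) = -6 (X(u) = -6 + (0*u)/3 = -6 + (⅓)*0 = -6 + 0 = -6)
K = -63 (K = -2 - 61 = -63)
√(-60 + 52) + X(-10)*K = √(-60 + 52) - 6*(-63) = √(-8) + 378 = 2*I*√2 + 378 = 378 + 2*I*√2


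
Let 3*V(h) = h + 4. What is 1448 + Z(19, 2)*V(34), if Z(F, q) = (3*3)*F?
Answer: 3614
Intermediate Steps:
Z(F, q) = 9*F
V(h) = 4/3 + h/3 (V(h) = (h + 4)/3 = (4 + h)/3 = 4/3 + h/3)
1448 + Z(19, 2)*V(34) = 1448 + (9*19)*(4/3 + (1/3)*34) = 1448 + 171*(4/3 + 34/3) = 1448 + 171*(38/3) = 1448 + 2166 = 3614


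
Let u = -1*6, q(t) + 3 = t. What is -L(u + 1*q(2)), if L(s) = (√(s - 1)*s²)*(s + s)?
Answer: 1372*I*√2 ≈ 1940.3*I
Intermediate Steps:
q(t) = -3 + t
u = -6
L(s) = 2*s³*√(-1 + s) (L(s) = (√(-1 + s)*s²)*(2*s) = (s²*√(-1 + s))*(2*s) = 2*s³*√(-1 + s))
-L(u + 1*q(2)) = -2*(-6 + 1*(-3 + 2))³*√(-1 + (-6 + 1*(-3 + 2))) = -2*(-6 + 1*(-1))³*√(-1 + (-6 + 1*(-1))) = -2*(-6 - 1)³*√(-1 + (-6 - 1)) = -2*(-7)³*√(-1 - 7) = -2*(-343)*√(-8) = -2*(-343)*2*I*√2 = -(-1372)*I*√2 = 1372*I*√2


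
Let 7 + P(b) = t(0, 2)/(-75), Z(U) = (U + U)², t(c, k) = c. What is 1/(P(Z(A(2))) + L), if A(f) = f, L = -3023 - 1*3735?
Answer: -1/6765 ≈ -0.00014782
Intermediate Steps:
L = -6758 (L = -3023 - 3735 = -6758)
Z(U) = 4*U² (Z(U) = (2*U)² = 4*U²)
P(b) = -7 (P(b) = -7 + 0/(-75) = -7 + 0*(-1/75) = -7 + 0 = -7)
1/(P(Z(A(2))) + L) = 1/(-7 - 6758) = 1/(-6765) = -1/6765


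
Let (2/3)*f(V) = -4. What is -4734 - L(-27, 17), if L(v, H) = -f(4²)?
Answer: -4740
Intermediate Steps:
f(V) = -6 (f(V) = (3/2)*(-4) = -6)
L(v, H) = 6 (L(v, H) = -1*(-6) = 6)
-4734 - L(-27, 17) = -4734 - 1*6 = -4734 - 6 = -4740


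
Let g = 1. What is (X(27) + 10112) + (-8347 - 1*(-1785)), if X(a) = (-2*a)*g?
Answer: 3496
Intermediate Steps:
X(a) = -2*a (X(a) = -2*a*1 = -2*a)
(X(27) + 10112) + (-8347 - 1*(-1785)) = (-2*27 + 10112) + (-8347 - 1*(-1785)) = (-54 + 10112) + (-8347 + 1785) = 10058 - 6562 = 3496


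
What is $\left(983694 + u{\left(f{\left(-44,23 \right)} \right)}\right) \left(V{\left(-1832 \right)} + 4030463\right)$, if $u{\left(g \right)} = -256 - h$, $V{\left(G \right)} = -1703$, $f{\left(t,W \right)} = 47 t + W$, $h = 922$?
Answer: $3958321160160$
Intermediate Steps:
$f{\left(t,W \right)} = W + 47 t$
$u{\left(g \right)} = -1178$ ($u{\left(g \right)} = -256 - 922 = -1178$)
$\left(983694 + u{\left(f{\left(-44,23 \right)} \right)}\right) \left(V{\left(-1832 \right)} + 4030463\right) = \left(983694 - 1178\right) \left(-1703 + 4030463\right) = 982516 \cdot 4028760 = 3958321160160$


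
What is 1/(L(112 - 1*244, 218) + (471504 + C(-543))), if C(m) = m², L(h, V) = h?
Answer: 1/766221 ≈ 1.3051e-6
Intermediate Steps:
1/(L(112 - 1*244, 218) + (471504 + C(-543))) = 1/((112 - 1*244) + (471504 + (-543)²)) = 1/((112 - 244) + (471504 + 294849)) = 1/(-132 + 766353) = 1/766221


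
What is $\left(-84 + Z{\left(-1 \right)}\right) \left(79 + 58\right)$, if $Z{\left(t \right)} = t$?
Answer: $-11645$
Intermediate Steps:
$\left(-84 + Z{\left(-1 \right)}\right) \left(79 + 58\right) = \left(-84 - 1\right) \left(79 + 58\right) = \left(-85\right) 137 = -11645$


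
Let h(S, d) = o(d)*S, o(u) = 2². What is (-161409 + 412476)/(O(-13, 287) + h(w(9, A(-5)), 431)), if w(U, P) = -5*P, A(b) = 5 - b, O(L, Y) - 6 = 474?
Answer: 251067/280 ≈ 896.67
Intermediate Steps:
O(L, Y) = 480 (O(L, Y) = 6 + 474 = 480)
o(u) = 4
h(S, d) = 4*S
(-161409 + 412476)/(O(-13, 287) + h(w(9, A(-5)), 431)) = (-161409 + 412476)/(480 + 4*(-5*(5 - 1*(-5)))) = 251067/(480 + 4*(-5*(5 + 5))) = 251067/(480 + 4*(-5*10)) = 251067/(480 + 4*(-50)) = 251067/(480 - 200) = 251067/280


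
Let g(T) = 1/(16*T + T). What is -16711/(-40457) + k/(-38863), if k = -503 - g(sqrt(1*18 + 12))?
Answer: 669789464/1572280391 + sqrt(30)/19820130 ≈ 0.42600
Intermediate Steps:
g(T) = 1/(17*T)
k = -503 - sqrt(30)/510 (k = -503 - 1/(17*(sqrt(1*18 + 12))) = -503 - 1/(17*(sqrt(18 + 12))) = -503 - 1/(17*(sqrt(30))) = -503 - sqrt(30)/30/17 = -503 - sqrt(30)/510 ≈ -503.01)
-16711/(-40457) + k/(-38863) = -16711/(-40457) + (-503 - sqrt(30)/510)/(-38863) = -16711*(-1/40457) + (-503 - sqrt(30)/510)*(-1/38863) = 16711/40457 + (503/38863 + sqrt(30)/19820130) = 669789464/1572280391 + sqrt(30)/19820130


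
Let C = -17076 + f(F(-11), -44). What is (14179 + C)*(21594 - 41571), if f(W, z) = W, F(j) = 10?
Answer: 57673599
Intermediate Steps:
C = -17066 (C = -17076 + 10 = -17066)
(14179 + C)*(21594 - 41571) = (14179 - 17066)*(21594 - 41571) = -2887*(-19977) = 57673599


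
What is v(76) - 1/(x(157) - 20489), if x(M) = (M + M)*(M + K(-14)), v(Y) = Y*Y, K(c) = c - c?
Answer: 166400783/28809 ≈ 5776.0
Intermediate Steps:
K(c) = 0
v(Y) = Y²
x(M) = 2*M² (x(M) = (M + M)*(M + 0) = (2*M)*M = 2*M²)
v(76) - 1/(x(157) - 20489) = 76² - 1/(2*157² - 20489) = 5776 - 1/(2*24649 - 20489) = 5776 - 1/(49298 - 20489) = 5776 - 1/28809 = 166400783/28809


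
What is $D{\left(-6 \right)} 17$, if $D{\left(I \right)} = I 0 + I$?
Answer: $-102$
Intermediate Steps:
$D{\left(I \right)} = I$ ($D{\left(I \right)} = 0 + I = I$)
$D{\left(-6 \right)} 17 = \left(-6\right) 17 = -102$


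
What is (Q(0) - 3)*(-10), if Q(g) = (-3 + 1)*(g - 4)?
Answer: -50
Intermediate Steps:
Q(g) = 8 - 2*g (Q(g) = -2*(-4 + g) = 8 - 2*g)
(Q(0) - 3)*(-10) = ((8 - 2*0) - 3)*(-10) = ((8 + 0) - 3)*(-10) = (8 - 3)*(-10) = 5*(-10) = -50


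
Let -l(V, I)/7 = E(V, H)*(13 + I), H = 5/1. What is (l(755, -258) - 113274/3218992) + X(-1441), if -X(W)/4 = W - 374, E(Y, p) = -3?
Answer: 486289629/229928 ≈ 2115.0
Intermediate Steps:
H = 5 (H = 5*1 = 5)
X(W) = 1496 - 4*W (X(W) = -4*(W - 374) = -4*(-374 + W) = 1496 - 4*W)
l(V, I) = 273 + 21*I (l(V, I) = -(-21)*(13 + I) = -7*(-39 - 3*I) = 273 + 21*I)
(l(755, -258) - 113274/3218992) + X(-1441) = ((273 + 21*(-258)) - 113274/3218992) + (1496 - 4*(-1441)) = ((273 - 5418) - 113274*1/3218992) + (1496 + 5764) = (-5145 - 8091/229928) + 7260 = -1182987651/229928 + 7260 = 486289629/229928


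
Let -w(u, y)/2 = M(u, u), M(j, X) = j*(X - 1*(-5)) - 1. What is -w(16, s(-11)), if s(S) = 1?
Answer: 670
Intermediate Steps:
M(j, X) = -1 + j*(5 + X) (M(j, X) = j*(X + 5) - 1 = j*(5 + X) - 1 = -1 + j*(5 + X))
w(u, y) = 2 - 10*u - 2*u² (w(u, y) = -2*(-1 + 5*u + u*u) = -2*(-1 + 5*u + u²) = -2*(-1 + u² + 5*u) = 2 - 10*u - 2*u²)
-w(16, s(-11)) = -(2 - 10*16 - 2*16²) = -(2 - 160 - 2*256) = -(2 - 160 - 512) = -1*(-670) = 670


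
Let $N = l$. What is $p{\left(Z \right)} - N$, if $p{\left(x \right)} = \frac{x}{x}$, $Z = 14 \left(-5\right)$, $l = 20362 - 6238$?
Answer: $-14123$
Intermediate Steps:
$l = 14124$
$N = 14124$
$Z = -70$
$p{\left(x \right)} = 1$
$p{\left(Z \right)} - N = 1 - 14124 = -14123$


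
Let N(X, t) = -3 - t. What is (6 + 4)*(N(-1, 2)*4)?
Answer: -200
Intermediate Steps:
(6 + 4)*(N(-1, 2)*4) = (6 + 4)*((-3 - 1*2)*4) = 10*((-3 - 2)*4) = 10*(-5*4) = 10*(-20) = -200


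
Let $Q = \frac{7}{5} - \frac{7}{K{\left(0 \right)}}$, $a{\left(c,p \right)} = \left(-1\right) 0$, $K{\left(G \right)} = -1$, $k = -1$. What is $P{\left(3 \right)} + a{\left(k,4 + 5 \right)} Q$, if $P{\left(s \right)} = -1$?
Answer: $-1$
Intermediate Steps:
$a{\left(c,p \right)} = 0$
$Q = \frac{42}{5}$ ($Q = \frac{7}{5} - \frac{7}{-1} = 7 \cdot \frac{1}{5} - -7 = \frac{7}{5} + 7 = \frac{42}{5} \approx 8.4$)
$P{\left(3 \right)} + a{\left(k,4 + 5 \right)} Q = -1 + 0 \cdot \frac{42}{5} = -1 + 0 = -1$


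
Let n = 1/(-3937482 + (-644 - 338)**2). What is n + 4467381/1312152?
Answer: 2213704707841/650205869336 ≈ 3.4046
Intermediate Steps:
n = -1/2973158 (n = 1/(-3937482 + (-982)**2) = 1/(-3937482 + 964324) = 1/(-2973158) = -1/2973158 ≈ -3.3634e-7)
n + 4467381/1312152 = -1/2973158 + 4467381/1312152 = -1/2973158 + 4467381*(1/1312152) = -1/2973158 + 1489127/437384 = 2213704707841/650205869336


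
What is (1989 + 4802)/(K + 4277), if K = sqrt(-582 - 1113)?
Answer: 29045107/18294424 - 6791*I*sqrt(1695)/18294424 ≈ 1.5876 - 0.015283*I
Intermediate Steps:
K = I*sqrt(1695) (K = sqrt(-1695) = I*sqrt(1695) ≈ 41.17*I)
(1989 + 4802)/(K + 4277) = (1989 + 4802)/(I*sqrt(1695) + 4277) = 6791/(4277 + I*sqrt(1695))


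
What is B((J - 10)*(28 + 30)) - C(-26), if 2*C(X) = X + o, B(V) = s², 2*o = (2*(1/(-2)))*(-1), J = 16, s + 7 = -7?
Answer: 835/4 ≈ 208.75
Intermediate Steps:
s = -14 (s = -7 - 7 = -14)
o = ½ (o = ((2*(1/(-2)))*(-1))/2 = ((2*(1*(-½)))*(-1))/2 = ((2*(-½))*(-1))/2 = (-1*(-1))/2 = (½)*1 = ½ ≈ 0.50000)
B(V) = 196 (B(V) = (-14)² = 196)
C(X) = ¼ + X/2 (C(X) = (X + ½)/2 = (½ + X)/2 = ¼ + X/2)
B((J - 10)*(28 + 30)) - C(-26) = 196 - (¼ + (½)*(-26)) = 196 - (¼ - 13) = 196 - 1*(-51/4) = 196 + 51/4 = 835/4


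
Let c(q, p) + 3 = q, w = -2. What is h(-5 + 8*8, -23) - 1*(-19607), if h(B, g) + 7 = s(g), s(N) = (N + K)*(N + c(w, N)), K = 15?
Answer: 19824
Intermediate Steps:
c(q, p) = -3 + q
s(N) = (-5 + N)*(15 + N) (s(N) = (N + 15)*(N + (-3 - 2)) = (15 + N)*(N - 5) = (15 + N)*(-5 + N) = (-5 + N)*(15 + N))
h(B, g) = -82 + g² + 10*g (h(B, g) = -7 + (-75 + g² + 10*g) = -82 + g² + 10*g)
h(-5 + 8*8, -23) - 1*(-19607) = (-82 + (-23)² + 10*(-23)) - 1*(-19607) = (-82 + 529 - 230) + 19607 = 217 + 19607 = 19824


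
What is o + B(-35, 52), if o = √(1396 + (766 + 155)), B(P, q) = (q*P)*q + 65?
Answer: -94575 + √2317 ≈ -94527.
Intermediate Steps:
B(P, q) = 65 + P*q² (B(P, q) = (P*q)*q + 65 = P*q² + 65 = 65 + P*q²)
o = √2317 (o = √(1396 + 921) = √2317 ≈ 48.135)
o + B(-35, 52) = √2317 + (65 - 35*52²) = √2317 + (65 - 35*2704) = √2317 + (65 - 94640) = √2317 - 94575 = -94575 + √2317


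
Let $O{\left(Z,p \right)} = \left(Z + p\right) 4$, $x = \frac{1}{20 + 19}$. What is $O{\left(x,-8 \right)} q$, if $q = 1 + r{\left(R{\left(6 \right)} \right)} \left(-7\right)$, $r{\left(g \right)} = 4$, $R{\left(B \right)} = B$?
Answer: $\frac{11196}{13} \approx 861.23$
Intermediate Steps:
$x = \frac{1}{39} \approx 0.025641$
$q = -27$ ($q = 1 + 4 \left(-7\right) = 1 - 28 = -27$)
$O{\left(Z,p \right)} = 4 Z + 4 p$
$O{\left(x,-8 \right)} q = \left(4 \cdot \frac{1}{39} + 4 \left(-8\right)\right) \left(-27\right) = \left(\frac{4}{39} - 32\right) \left(-27\right) = \left(- \frac{1244}{39}\right) \left(-27\right) = \frac{11196}{13}$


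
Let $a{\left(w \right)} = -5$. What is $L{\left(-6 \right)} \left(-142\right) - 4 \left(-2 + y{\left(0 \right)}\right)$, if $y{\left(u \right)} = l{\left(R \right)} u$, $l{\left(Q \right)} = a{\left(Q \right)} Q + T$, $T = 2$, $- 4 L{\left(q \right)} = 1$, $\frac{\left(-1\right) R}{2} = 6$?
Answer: $\frac{87}{2} \approx 43.5$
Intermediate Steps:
$R = -12$ ($R = \left(-2\right) 6 = -12$)
$L{\left(q \right)} = - \frac{1}{4}$ ($L{\left(q \right)} = \left(- \frac{1}{4}\right) 1 = - \frac{1}{4}$)
$l{\left(Q \right)} = 2 - 5 Q$ ($l{\left(Q \right)} = - 5 Q + 2 = 2 - 5 Q$)
$y{\left(u \right)} = 62 u$ ($y{\left(u \right)} = \left(2 - -60\right) u = \left(2 + 60\right) u = 62 u$)
$L{\left(-6 \right)} \left(-142\right) - 4 \left(-2 + y{\left(0 \right)}\right) = \left(- \frac{1}{4}\right) \left(-142\right) - 4 \left(-2 + 62 \cdot 0\right) = \frac{71}{2} - 4 \left(-2 + 0\right) = \frac{71}{2} - -8 = \frac{71}{2} + 8 = \frac{87}{2}$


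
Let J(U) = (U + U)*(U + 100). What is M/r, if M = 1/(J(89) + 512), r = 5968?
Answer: 1/203831072 ≈ 4.9060e-9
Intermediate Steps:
J(U) = 2*U*(100 + U) (J(U) = (2*U)*(100 + U) = 2*U*(100 + U))
M = 1/34154 (M = 1/(2*89*(100 + 89) + 512) = 1/(2*89*189 + 512) = 1/(33642 + 512) = 1/34154 ≈ 2.9279e-5)
M/r = (1/34154)/5968 = (1/34154)*(1/5968) = 1/203831072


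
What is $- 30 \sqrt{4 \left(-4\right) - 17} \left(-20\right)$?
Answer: $600 i \sqrt{33} \approx 3446.7 i$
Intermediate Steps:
$- 30 \sqrt{4 \left(-4\right) - 17} \left(-20\right) = - 30 \sqrt{-16 - 17} \left(-20\right) = - 30 \sqrt{-33} \left(-20\right) = - 30 i \sqrt{33} \left(-20\right) = 600 i \sqrt{33}$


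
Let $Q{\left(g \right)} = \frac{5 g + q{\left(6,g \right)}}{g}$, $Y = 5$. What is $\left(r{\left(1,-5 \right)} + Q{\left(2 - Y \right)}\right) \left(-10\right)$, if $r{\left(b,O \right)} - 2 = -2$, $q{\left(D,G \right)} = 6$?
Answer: $-30$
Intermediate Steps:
$r{\left(b,O \right)} = 0$ ($r{\left(b,O \right)} = 2 - 2 = 0$)
$Q{\left(g \right)} = \frac{6 + 5 g}{g}$ ($Q{\left(g \right)} = \frac{5 g + 6}{g} = \frac{6 + 5 g}{g}$)
$\left(r{\left(1,-5 \right)} + Q{\left(2 - Y \right)}\right) \left(-10\right) = \left(0 + \left(5 + \frac{6}{2 - 5}\right)\right) \left(-10\right) = \left(0 + \left(5 + \frac{6}{-3}\right)\right) \left(-10\right) = \left(0 + \left(5 + 6 \left(- \frac{1}{3}\right)\right)\right) \left(-10\right) = \left(0 + \left(5 - 2\right)\right) \left(-10\right) = \left(0 + 3\right) \left(-10\right) = 3 \left(-10\right) = -30$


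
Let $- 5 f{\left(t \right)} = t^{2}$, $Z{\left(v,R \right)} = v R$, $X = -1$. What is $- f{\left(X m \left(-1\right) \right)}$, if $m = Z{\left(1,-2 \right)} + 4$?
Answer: $\frac{4}{5} \approx 0.8$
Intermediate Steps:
$Z{\left(v,R \right)} = R v$
$m = 2$ ($m = \left(-2\right) 1 + 4 = -2 + 4 = 2$)
$f{\left(t \right)} = - \frac{t^{2}}{5}$
$- f{\left(X m \left(-1\right) \right)} = - \frac{\left(-1\right) \left(\left(-1\right) 2 \left(-1\right)\right)^{2}}{5} = - \frac{\left(-1\right) \left(\left(-2\right) \left(-1\right)\right)^{2}}{5} = - \frac{\left(-1\right) 2^{2}}{5} = - \frac{\left(-1\right) 4}{5} = \left(-1\right) \left(- \frac{4}{5}\right) = \frac{4}{5}$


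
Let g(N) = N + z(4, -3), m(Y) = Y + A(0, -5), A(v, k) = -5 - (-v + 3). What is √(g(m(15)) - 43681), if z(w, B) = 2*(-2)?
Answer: I*√43678 ≈ 208.99*I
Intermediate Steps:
A(v, k) = -8 + v (A(v, k) = -5 - (3 - v) = -5 + (-3 + v) = -8 + v)
z(w, B) = -4
m(Y) = -8 + Y (m(Y) = Y + (-8 + 0) = Y - 8 = -8 + Y)
g(N) = -4 + N (g(N) = N - 4 = -4 + N)
√(g(m(15)) - 43681) = √((-4 + (-8 + 15)) - 43681) = √((-4 + 7) - 43681) = √(3 - 43681) = √(-43678) = I*√43678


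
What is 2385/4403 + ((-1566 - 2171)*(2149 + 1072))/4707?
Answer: -52987143236/20724921 ≈ -2556.7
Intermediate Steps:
2385/4403 + ((-1566 - 2171)*(2149 + 1072))/4707 = 2385*(1/4403) - 3737*3221*(1/4707) = 2385/4403 - 12036877*1/4707 = 2385/4403 - 12036877/4707 = -52987143236/20724921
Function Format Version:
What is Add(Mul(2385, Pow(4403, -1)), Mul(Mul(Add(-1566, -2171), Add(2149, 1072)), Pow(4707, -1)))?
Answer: Rational(-52987143236, 20724921) ≈ -2556.7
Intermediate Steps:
Add(Mul(2385, Pow(4403, -1)), Mul(Mul(Add(-1566, -2171), Add(2149, 1072)), Pow(4707, -1))) = Add(Mul(2385, Rational(1, 4403)), Mul(Mul(-3737, 3221), Rational(1, 4707))) = Add(Rational(2385, 4403), Mul(-12036877, Rational(1, 4707))) = Add(Rational(2385, 4403), Rational(-12036877, 4707)) = Rational(-52987143236, 20724921)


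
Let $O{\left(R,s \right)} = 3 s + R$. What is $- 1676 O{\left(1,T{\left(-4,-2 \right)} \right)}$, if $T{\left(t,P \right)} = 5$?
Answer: $-26816$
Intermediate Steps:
$O{\left(R,s \right)} = R + 3 s$
$- 1676 O{\left(1,T{\left(-4,-2 \right)} \right)} = - 1676 \left(1 + 3 \cdot 5\right) = - 1676 \left(1 + 15\right) = \left(-1676\right) 16 = -26816$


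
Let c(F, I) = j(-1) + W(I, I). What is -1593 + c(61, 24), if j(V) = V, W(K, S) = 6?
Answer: -1588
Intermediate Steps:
c(F, I) = 5 (c(F, I) = -1 + 6 = 5)
-1593 + c(61, 24) = -1593 + 5 = -1588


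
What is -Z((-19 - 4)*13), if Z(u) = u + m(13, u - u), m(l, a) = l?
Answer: 286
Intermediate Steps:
Z(u) = 13 + u (Z(u) = u + 13 = 13 + u)
-Z((-19 - 4)*13) = -(13 + (-19 - 4)*13) = -(13 - 23*13) = -(13 - 299) = -1*(-286) = 286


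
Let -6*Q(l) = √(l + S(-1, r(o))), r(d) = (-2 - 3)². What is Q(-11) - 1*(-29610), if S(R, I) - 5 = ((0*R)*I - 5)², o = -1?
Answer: 29610 - √19/6 ≈ 29609.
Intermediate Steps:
r(d) = 25 (r(d) = (-5)² = 25)
S(R, I) = 30 (S(R, I) = 5 + ((0*R)*I - 5)² = 5 + (0*I - 5)² = 5 + (0 - 5)² = 5 + (-5)² = 5 + 25 = 30)
Q(l) = -√(30 + l)/6 (Q(l) = -√(l + 30)/6 = -√(30 + l)/6)
Q(-11) - 1*(-29610) = -√(30 - 11)/6 - 1*(-29610) = -√19/6 + 29610 = 29610 - √19/6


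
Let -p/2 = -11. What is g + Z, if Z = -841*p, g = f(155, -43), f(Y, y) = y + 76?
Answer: -18469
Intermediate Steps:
f(Y, y) = 76 + y
p = 22 (p = -2*(-11) = 22)
g = 33 (g = 76 - 43 = 33)
Z = -18502 (Z = -841*22 = -18502)
g + Z = 33 - 18502 = -18469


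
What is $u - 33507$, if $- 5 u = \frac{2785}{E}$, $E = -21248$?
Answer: $- \frac{711956179}{21248} \approx -33507.0$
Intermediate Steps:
$u = \frac{557}{21248}$ ($u = - \frac{2785 \frac{1}{-21248}}{5} = - \frac{2785 \left(- \frac{1}{21248}\right)}{5} = \left(- \frac{1}{5}\right) \left(- \frac{2785}{21248}\right) = \frac{557}{21248} \approx 0.026214$)
$u - 33507 = \frac{557}{21248} - 33507 = - \frac{711956179}{21248}$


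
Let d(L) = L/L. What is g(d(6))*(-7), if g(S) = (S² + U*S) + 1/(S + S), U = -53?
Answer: 721/2 ≈ 360.50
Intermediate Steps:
d(L) = 1
g(S) = S² + 1/(2*S) - 53*S (g(S) = (S² - 53*S) + 1/(S + S) = (S² - 53*S) + 1/(2*S) = S² + 1/(2*S) - 53*S)
g(d(6))*(-7) = (1² + (½)/1 - 53*1)*(-7) = (1 + (½)*1 - 53)*(-7) = (1 + ½ - 53)*(-7) = -103/2*(-7) = 721/2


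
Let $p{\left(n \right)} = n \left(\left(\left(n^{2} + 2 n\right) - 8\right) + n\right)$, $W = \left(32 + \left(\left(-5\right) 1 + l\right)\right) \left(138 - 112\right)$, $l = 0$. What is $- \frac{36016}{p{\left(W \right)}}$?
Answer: $- \frac{9004}{86855301} \approx -0.00010367$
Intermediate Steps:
$W = 702$ ($W = \left(32 + \left(\left(-5\right) 1 + 0\right)\right) \left(138 - 112\right) = \left(32 + \left(-5 + 0\right)\right) 26 = \left(32 - 5\right) 26 = 27 \cdot 26 = 702$)
$p{\left(n \right)} = n \left(-8 + n^{2} + 3 n\right)$ ($p{\left(n \right)} = n \left(\left(-8 + n^{2} + 2 n\right) + n\right) = n \left(-8 + n^{2} + 3 n\right)$)
$- \frac{36016}{p{\left(W \right)}} = - \frac{36016}{702 \left(-8 + 702^{2} + 3 \cdot 702\right)} = - \frac{36016}{702 \left(-8 + 492804 + 2106\right)} = - \frac{36016}{702 \cdot 494902} = - \frac{36016}{347421204} = \left(-36016\right) \frac{1}{347421204} = - \frac{9004}{86855301}$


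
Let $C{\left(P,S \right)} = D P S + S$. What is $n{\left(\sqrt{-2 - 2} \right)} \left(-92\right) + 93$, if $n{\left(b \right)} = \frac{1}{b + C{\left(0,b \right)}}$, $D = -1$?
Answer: $93 + 23 i \approx 93.0 + 23.0 i$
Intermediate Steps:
$C{\left(P,S \right)} = S - P S$ ($C{\left(P,S \right)} = - P S + S = S - P S$)
$n{\left(b \right)} = \frac{1}{2 b}$ ($n{\left(b \right)} = \frac{1}{b + b \left(1 - 0\right)} = \frac{1}{b + b \left(1 + 0\right)} = \frac{1}{b + b 1} = \frac{1}{b + b} = \frac{1}{2 b}$)
$n{\left(\sqrt{-2 - 2} \right)} \left(-92\right) + 93 = \frac{1}{2 \sqrt{-2 - 2}} \left(-92\right) + 93 = \frac{1}{2 \sqrt{-4}} \left(-92\right) + 93 = \frac{1}{2 \cdot 2 i} \left(-92\right) + 93 = \frac{\left(- \frac{1}{2}\right) i}{2} \left(-92\right) + 93 = - \frac{i}{4} \left(-92\right) + 93 = 23 i + 93 = 93 + 23 i$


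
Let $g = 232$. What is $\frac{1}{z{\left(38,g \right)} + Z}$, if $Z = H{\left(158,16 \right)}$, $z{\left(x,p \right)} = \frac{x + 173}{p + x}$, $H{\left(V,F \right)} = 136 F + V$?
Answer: $\frac{270}{630391} \approx 0.00042831$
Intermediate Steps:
$H{\left(V,F \right)} = V + 136 F$
$z{\left(x,p \right)} = \frac{173 + x}{p + x}$
$Z = 2334$ ($Z = 158 + 136 \cdot 16 = 158 + 2176 = 2334$)
$\frac{1}{z{\left(38,g \right)} + Z} = \frac{1}{\frac{173 + 38}{232 + 38} + 2334} = \frac{1}{\frac{1}{270} \cdot 211 + 2334} = \frac{1}{\frac{211}{270} + 2334} = \frac{1}{\frac{630391}{270}} = \frac{270}{630391}$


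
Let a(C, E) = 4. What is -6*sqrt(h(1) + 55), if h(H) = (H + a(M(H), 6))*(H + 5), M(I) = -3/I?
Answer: -6*sqrt(85) ≈ -55.317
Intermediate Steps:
h(H) = (4 + H)*(5 + H) (h(H) = (H + 4)*(H + 5) = (4 + H)*(5 + H))
-6*sqrt(h(1) + 55) = -6*sqrt((20 + 1**2 + 9*1) + 55) = -6*sqrt((20 + 1 + 9) + 55) = -6*sqrt(30 + 55) = -6*sqrt(85)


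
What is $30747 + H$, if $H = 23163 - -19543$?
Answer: $73453$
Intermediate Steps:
$H = 42706$ ($H = 23163 + 19543 = 42706$)
$30747 + H = 30747 + 42706 = 73453$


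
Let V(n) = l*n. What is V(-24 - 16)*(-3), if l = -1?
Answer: -120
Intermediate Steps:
V(n) = -n
V(-24 - 16)*(-3) = -(-24 - 16)*(-3) = -1*(-40)*(-3) = 40*(-3) = -120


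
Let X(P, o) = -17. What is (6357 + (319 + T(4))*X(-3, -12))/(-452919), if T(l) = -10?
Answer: -368/150973 ≈ -0.0024375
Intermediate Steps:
(6357 + (319 + T(4))*X(-3, -12))/(-452919) = (6357 + (319 - 10)*(-17))/(-452919) = (6357 + 309*(-17))*(-1/452919) = (6357 - 5253)*(-1/452919) = 1104*(-1/452919) = -368/150973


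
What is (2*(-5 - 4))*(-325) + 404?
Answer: 6254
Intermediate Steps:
(2*(-5 - 4))*(-325) + 404 = (2*(-9))*(-325) + 404 = -18*(-325) + 404 = 5850 + 404 = 6254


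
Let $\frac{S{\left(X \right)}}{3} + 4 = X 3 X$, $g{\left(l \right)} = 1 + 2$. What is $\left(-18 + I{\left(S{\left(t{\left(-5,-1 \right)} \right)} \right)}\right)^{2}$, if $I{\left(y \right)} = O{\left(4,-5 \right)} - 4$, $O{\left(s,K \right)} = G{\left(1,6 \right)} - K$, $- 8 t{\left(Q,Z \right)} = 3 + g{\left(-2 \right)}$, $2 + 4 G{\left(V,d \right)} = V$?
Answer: $\frac{4761}{16} \approx 297.56$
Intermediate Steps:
$G{\left(V,d \right)} = - \frac{1}{2} + \frac{V}{4}$
$g{\left(l \right)} = 3$
$t{\left(Q,Z \right)} = - \frac{3}{4}$ ($t{\left(Q,Z \right)} = - \frac{3 + 3}{8} = \left(- \frac{1}{8}\right) 6 = - \frac{3}{4}$)
$S{\left(X \right)} = -12 + 9 X^{2}$ ($S{\left(X \right)} = -12 + 3 X 3 X = -12 + 3 \cdot 3 X X = -12 + 3 \cdot 3 X^{2} = -12 + 9 X^{2}$)
$O{\left(s,K \right)} = - \frac{1}{4} - K$ ($O{\left(s,K \right)} = \left(- \frac{1}{2} + \frac{1}{4} \cdot 1\right) - K = \left(- \frac{1}{2} + \frac{1}{4}\right) - K = - \frac{1}{4} - K$)
$I{\left(y \right)} = \frac{3}{4}$ ($I{\left(y \right)} = \left(- \frac{1}{4} - -5\right) - 4 = \left(- \frac{1}{4} + 5\right) - 4 = \frac{19}{4} - 4 = \frac{3}{4}$)
$\left(-18 + I{\left(S{\left(t{\left(-5,-1 \right)} \right)} \right)}\right)^{2} = \left(-18 + \frac{3}{4}\right)^{2} = \left(- \frac{69}{4}\right)^{2} = \frac{4761}{16}$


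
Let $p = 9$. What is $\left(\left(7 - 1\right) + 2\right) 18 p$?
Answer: $1296$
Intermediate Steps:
$\left(\left(7 - 1\right) + 2\right) 18 p = \left(\left(7 - 1\right) + 2\right) 18 \cdot 9 = \left(6 + 2\right) 18 \cdot 9 = 8 \cdot 18 \cdot 9 = 144 \cdot 9 = 1296$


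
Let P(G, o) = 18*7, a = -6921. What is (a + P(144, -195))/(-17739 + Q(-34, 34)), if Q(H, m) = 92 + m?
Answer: 755/1957 ≈ 0.38579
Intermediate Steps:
P(G, o) = 126
(a + P(144, -195))/(-17739 + Q(-34, 34)) = (-6921 + 126)/(-17739 + (92 + 34)) = -6795/(-17739 + 126) = -6795/(-17613) = -6795*(-1/17613) = 755/1957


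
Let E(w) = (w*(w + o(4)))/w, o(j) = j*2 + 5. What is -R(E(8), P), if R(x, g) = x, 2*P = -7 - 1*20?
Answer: -21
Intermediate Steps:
P = -27/2 (P = (-7 - 1*20)/2 = (-7 - 20)/2 = (½)*(-27) = -27/2 ≈ -13.500)
o(j) = 5 + 2*j (o(j) = 2*j + 5 = 5 + 2*j)
E(w) = 13 + w (E(w) = (w*(w + (5 + 2*4)))/w = (w*(w + (5 + 8)))/w = (w*(w + 13))/w = (w*(13 + w))/w = 13 + w)
-R(E(8), P) = -(13 + 8) = -1*21 = -21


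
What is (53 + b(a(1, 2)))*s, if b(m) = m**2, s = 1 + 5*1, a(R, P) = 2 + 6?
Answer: 702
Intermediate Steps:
a(R, P) = 8
s = 6 (s = 1 + 5 = 6)
(53 + b(a(1, 2)))*s = (53 + 8**2)*6 = (53 + 64)*6 = 117*6 = 702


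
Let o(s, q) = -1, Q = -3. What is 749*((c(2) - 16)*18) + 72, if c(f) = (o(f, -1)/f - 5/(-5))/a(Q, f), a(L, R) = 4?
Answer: -855819/4 ≈ -2.1395e+5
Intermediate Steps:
c(f) = 1/4 - 1/(4*f) (c(f) = (-1/f - 5/(-5))/4 = (-1/f - 5*(-1/5))*(1/4) = (-1/f + 1)*(1/4) = (1 - 1/f)*(1/4) = 1/4 - 1/(4*f))
749*((c(2) - 16)*18) + 72 = 749*(((1/4)*(-1 + 2)/2 - 16)*18) + 72 = 749*(((1/4)*(1/2)*1 - 16)*18) + 72 = 749*((1/8 - 16)*18) + 72 = 749*(-127/8*18) + 72 = 749*(-1143/4) + 72 = -856107/4 + 72 = -855819/4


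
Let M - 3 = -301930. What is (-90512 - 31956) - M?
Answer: 179459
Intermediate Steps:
M = -301927 (M = 3 - 301930 = -301927)
(-90512 - 31956) - M = (-90512 - 31956) - 1*(-301927) = -122468 + 301927 = 179459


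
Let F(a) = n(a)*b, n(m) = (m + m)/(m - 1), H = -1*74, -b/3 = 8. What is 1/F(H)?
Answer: -25/1184 ≈ -0.021115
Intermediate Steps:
b = -24 (b = -3*8 = -24)
H = -74
n(m) = 2*m/(-1 + m) (n(m) = (2*m)/(-1 + m) = 2*m/(-1 + m))
F(a) = -48*a/(-1 + a) (F(a) = (2*a/(-1 + a))*(-24) = -48*a/(-1 + a))
1/F(H) = 1/(-48*(-74)/(-1 - 74)) = 1/(-48*(-74)/(-75)) = 1/(-48*(-74)*(-1/75)) = 1/(-1184/25) = -25/1184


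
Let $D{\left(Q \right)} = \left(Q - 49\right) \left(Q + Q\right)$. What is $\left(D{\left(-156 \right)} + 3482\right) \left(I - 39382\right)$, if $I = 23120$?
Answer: $-1096741804$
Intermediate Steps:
$D{\left(Q \right)} = 2 Q \left(-49 + Q\right)$ ($D{\left(Q \right)} = \left(-49 + Q\right) 2 Q = 2 Q \left(-49 + Q\right)$)
$\left(D{\left(-156 \right)} + 3482\right) \left(I - 39382\right) = \left(2 \left(-156\right) \left(-49 - 156\right) + 3482\right) \left(23120 - 39382\right) = \left(2 \left(-156\right) \left(-205\right) + 3482\right) \left(-16262\right) = \left(63960 + 3482\right) \left(-16262\right) = 67442 \left(-16262\right) = -1096741804$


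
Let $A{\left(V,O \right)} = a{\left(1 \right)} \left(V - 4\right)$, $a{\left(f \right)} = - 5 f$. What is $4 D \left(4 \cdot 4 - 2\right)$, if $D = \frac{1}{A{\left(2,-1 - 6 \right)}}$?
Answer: $\frac{28}{5} \approx 5.6$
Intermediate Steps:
$A{\left(V,O \right)} = 20 - 5 V$ ($A{\left(V,O \right)} = \left(-5\right) 1 \left(V - 4\right) = - 5 \left(-4 + V\right) = 20 - 5 V$)
$D = \frac{1}{10}$ ($D = \frac{1}{20 - 10} = \frac{1}{10} \approx 0.1$)
$4 D \left(4 \cdot 4 - 2\right) = 4 \cdot \frac{1}{10} \left(4 \cdot 4 - 2\right) = \frac{2 \left(16 - 2\right)}{5} = \frac{2}{5} \cdot 14 = \frac{28}{5}$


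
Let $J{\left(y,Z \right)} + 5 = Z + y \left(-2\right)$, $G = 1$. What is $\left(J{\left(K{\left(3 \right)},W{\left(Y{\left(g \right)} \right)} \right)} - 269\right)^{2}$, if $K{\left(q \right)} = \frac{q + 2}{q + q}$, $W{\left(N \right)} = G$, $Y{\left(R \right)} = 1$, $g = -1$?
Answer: $\frac{678976}{9} \approx 75442.0$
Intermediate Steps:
$W{\left(N \right)} = 1$
$K{\left(q \right)} = \frac{2 + q}{2 q}$
$J{\left(y,Z \right)} = -5 + Z - 2 y$ ($J{\left(y,Z \right)} = -5 + \left(Z + y \left(-2\right)\right) = -5 + \left(Z - 2 y\right) = -5 + Z - 2 y$)
$\left(J{\left(K{\left(3 \right)},W{\left(Y{\left(g \right)} \right)} \right)} - 269\right)^{2} = \left(\left(-5 + 1 - 2 \frac{2 + 3}{2 \cdot 3}\right) - 269\right)^{2} = \left(\left(-5 + 1 - 2 \cdot \frac{1}{2} \cdot \frac{1}{3} \cdot 5\right) - 269\right)^{2} = \left(\left(-5 + 1 - \frac{5}{3}\right) - 269\right)^{2} = \left(- \frac{17}{3} - 269\right)^{2} = \left(- \frac{824}{3}\right)^{2} = \frac{678976}{9}$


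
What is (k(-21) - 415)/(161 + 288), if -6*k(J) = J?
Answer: -823/898 ≈ -0.91648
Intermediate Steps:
k(J) = -J/6
(k(-21) - 415)/(161 + 288) = (-⅙*(-21) - 415)/(161 + 288) = (7/2 - 415)/449 = -823/2*1/449 = -823/898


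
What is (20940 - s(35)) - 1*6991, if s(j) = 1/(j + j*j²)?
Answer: 598551589/42910 ≈ 13949.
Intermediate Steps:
s(j) = 1/(j + j³)
(20940 - s(35)) - 1*6991 = (20940 - 1/(35 + 35³)) - 1*6991 = (20940 - 1/(35 + 42875)) - 6991 = (20940 - 1/42910) - 6991 = 898535399/42910 - 6991 = 598551589/42910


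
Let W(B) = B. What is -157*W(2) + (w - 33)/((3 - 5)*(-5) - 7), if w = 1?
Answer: -974/3 ≈ -324.67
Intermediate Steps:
-157*W(2) + (w - 33)/((3 - 5)*(-5) - 7) = -157*2 + (1 - 33)/((3 - 5)*(-5) - 7) = -314 - 32/(-2*(-5) - 7) = -314 - 32/(10 - 7) = -314 - 32/3 = -974/3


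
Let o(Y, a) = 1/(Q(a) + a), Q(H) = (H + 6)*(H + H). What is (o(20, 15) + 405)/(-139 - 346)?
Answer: -261226/312825 ≈ -0.83505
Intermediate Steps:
Q(H) = 2*H*(6 + H) (Q(H) = (6 + H)*(2*H) = 2*H*(6 + H))
o(Y, a) = 1/(a + 2*a*(6 + a)) (o(Y, a) = 1/(2*a*(6 + a) + a) = 1/(a + 2*a*(6 + a)))
(o(20, 15) + 405)/(-139 - 346) = (1/(15*(13 + 2*15)) + 405)/(-139 - 346) = (1/(15*(13 + 30)) + 405)/(-485) = ((1/15)/43 + 405)*(-1/485) = ((1/15)*(1/43) + 405)*(-1/485) = (1/645 + 405)*(-1/485) = (261226/645)*(-1/485) = -261226/312825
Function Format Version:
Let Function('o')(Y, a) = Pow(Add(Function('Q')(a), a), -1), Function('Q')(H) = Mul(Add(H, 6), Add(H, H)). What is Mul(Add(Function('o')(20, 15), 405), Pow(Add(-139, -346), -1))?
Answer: Rational(-261226, 312825) ≈ -0.83505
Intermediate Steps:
Function('Q')(H) = Mul(2, H, Add(6, H)) (Function('Q')(H) = Mul(Add(6, H), Mul(2, H)) = Mul(2, H, Add(6, H)))
Function('o')(Y, a) = Pow(Add(a, Mul(2, a, Add(6, a))), -1) (Function('o')(Y, a) = Pow(Add(Mul(2, a, Add(6, a)), a), -1) = Pow(Add(a, Mul(2, a, Add(6, a))), -1))
Mul(Add(Function('o')(20, 15), 405), Pow(Add(-139, -346), -1)) = Mul(Add(Mul(Pow(15, -1), Pow(Add(13, Mul(2, 15)), -1)), 405), Pow(Add(-139, -346), -1)) = Mul(Add(Mul(Rational(1, 15), Pow(Add(13, 30), -1)), 405), Pow(-485, -1)) = Mul(Add(Mul(Rational(1, 15), Pow(43, -1)), 405), Rational(-1, 485)) = Mul(Add(Mul(Rational(1, 15), Rational(1, 43)), 405), Rational(-1, 485)) = Mul(Add(Rational(1, 645), 405), Rational(-1, 485)) = Mul(Rational(261226, 645), Rational(-1, 485)) = Rational(-261226, 312825)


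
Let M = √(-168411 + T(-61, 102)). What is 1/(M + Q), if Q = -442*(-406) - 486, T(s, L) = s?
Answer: 89483/16014498814 - I*√42118/16014498814 ≈ 5.5876e-6 - 1.2815e-8*I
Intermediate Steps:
Q = 178966 (Q = 179452 - 486 = 178966)
M = 2*I*√42118 (M = √(-168411 - 61) = √(-168472) = 2*I*√42118 ≈ 410.45*I)
1/(M + Q) = 1/(2*I*√42118 + 178966) = 1/(178966 + 2*I*√42118)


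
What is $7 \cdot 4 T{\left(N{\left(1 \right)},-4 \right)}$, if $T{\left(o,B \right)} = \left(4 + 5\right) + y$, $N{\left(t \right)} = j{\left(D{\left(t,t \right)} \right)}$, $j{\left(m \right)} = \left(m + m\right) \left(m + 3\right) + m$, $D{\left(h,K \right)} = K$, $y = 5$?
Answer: $392$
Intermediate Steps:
$j{\left(m \right)} = m + 2 m \left(3 + m\right)$ ($j{\left(m \right)} = 2 m \left(3 + m\right) + m = m + 2 m \left(3 + m\right)$)
$N{\left(t \right)} = t \left(7 + 2 t\right)$
$T{\left(o,B \right)} = 14$ ($T{\left(o,B \right)} = \left(4 + 5\right) + 5 = 9 + 5 = 14$)
$7 \cdot 4 T{\left(N{\left(1 \right)},-4 \right)} = 7 \cdot 4 \cdot 14 = 28 \cdot 14 = 392$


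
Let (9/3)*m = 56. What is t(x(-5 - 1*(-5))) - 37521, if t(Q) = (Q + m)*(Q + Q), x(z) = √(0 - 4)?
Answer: -37529 + 224*I/3 ≈ -37529.0 + 74.667*I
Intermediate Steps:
m = 56/3 (m = (⅓)*56 = 56/3 ≈ 18.667)
x(z) = 2*I (x(z) = √(-4) = 2*I)
t(Q) = 2*Q*(56/3 + Q) (t(Q) = (Q + 56/3)*(Q + Q) = (56/3 + Q)*(2*Q) = 2*Q*(56/3 + Q))
t(x(-5 - 1*(-5))) - 37521 = 2*(2*I)*(56 + 3*(2*I))/3 - 37521 = 2*(2*I)*(56 + 6*I)/3 - 37521 = 4*I*(56 + 6*I)/3 - 37521 = -37521 + 4*I*(56 + 6*I)/3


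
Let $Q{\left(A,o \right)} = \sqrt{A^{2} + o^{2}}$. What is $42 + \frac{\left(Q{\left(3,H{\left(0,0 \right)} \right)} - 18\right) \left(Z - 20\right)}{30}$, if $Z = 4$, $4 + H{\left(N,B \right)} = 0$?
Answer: $\frac{734}{15} \approx 48.933$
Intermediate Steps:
$H{\left(N,B \right)} = -4$ ($H{\left(N,B \right)} = -4 + 0 = -4$)
$42 + \frac{\left(Q{\left(3,H{\left(0,0 \right)} \right)} - 18\right) \left(Z - 20\right)}{30} = 42 + \frac{\left(\sqrt{3^{2} + \left(-4\right)^{2}} - 18\right) \left(4 - 20\right)}{30} = 42 + \left(\sqrt{9 + 16} - 18\right) \left(-16\right) \frac{1}{30} = 42 + \left(\sqrt{25} - 18\right) \left(-16\right) \frac{1}{30} = 42 + \left(5 - 18\right) \left(-16\right) \frac{1}{30} = 42 + \left(-13\right) \left(-16\right) \frac{1}{30} = 42 + 208 \cdot \frac{1}{30} = 42 + \frac{104}{15} = \frac{734}{15}$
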